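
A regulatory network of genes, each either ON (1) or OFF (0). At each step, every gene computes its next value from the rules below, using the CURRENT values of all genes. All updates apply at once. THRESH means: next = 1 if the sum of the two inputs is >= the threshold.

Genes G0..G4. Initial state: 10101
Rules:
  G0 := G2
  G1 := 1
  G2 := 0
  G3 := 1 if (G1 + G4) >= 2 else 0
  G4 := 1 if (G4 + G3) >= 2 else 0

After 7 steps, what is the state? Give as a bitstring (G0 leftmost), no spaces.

Step 1: G0=G2=1 G1=1(const) G2=0(const) G3=(0+1>=2)=0 G4=(1+0>=2)=0 -> 11000
Step 2: G0=G2=0 G1=1(const) G2=0(const) G3=(1+0>=2)=0 G4=(0+0>=2)=0 -> 01000
Step 3: G0=G2=0 G1=1(const) G2=0(const) G3=(1+0>=2)=0 G4=(0+0>=2)=0 -> 01000
Step 4: G0=G2=0 G1=1(const) G2=0(const) G3=(1+0>=2)=0 G4=(0+0>=2)=0 -> 01000
Step 5: G0=G2=0 G1=1(const) G2=0(const) G3=(1+0>=2)=0 G4=(0+0>=2)=0 -> 01000
Step 6: G0=G2=0 G1=1(const) G2=0(const) G3=(1+0>=2)=0 G4=(0+0>=2)=0 -> 01000
Step 7: G0=G2=0 G1=1(const) G2=0(const) G3=(1+0>=2)=0 G4=(0+0>=2)=0 -> 01000

01000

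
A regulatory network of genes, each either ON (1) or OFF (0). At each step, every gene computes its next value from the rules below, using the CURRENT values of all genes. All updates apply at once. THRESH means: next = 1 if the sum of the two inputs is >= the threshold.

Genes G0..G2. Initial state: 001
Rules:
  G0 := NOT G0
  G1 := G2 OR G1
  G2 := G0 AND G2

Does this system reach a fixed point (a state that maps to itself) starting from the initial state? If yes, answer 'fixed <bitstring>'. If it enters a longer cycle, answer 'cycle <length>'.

Answer: cycle 2

Derivation:
Step 0: 001
Step 1: G0=NOT G0=NOT 0=1 G1=G2|G1=1|0=1 G2=G0&G2=0&1=0 -> 110
Step 2: G0=NOT G0=NOT 1=0 G1=G2|G1=0|1=1 G2=G0&G2=1&0=0 -> 010
Step 3: G0=NOT G0=NOT 0=1 G1=G2|G1=0|1=1 G2=G0&G2=0&0=0 -> 110
Cycle of length 2 starting at step 1 -> no fixed point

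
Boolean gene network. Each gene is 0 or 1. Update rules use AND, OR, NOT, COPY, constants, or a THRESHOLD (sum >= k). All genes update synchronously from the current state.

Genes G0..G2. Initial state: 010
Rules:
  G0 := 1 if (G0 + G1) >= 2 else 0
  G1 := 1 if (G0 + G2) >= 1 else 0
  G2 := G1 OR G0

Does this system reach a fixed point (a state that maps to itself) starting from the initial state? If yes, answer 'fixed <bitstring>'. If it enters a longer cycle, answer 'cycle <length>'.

Answer: cycle 2

Derivation:
Step 0: 010
Step 1: G0=(0+1>=2)=0 G1=(0+0>=1)=0 G2=G1|G0=1|0=1 -> 001
Step 2: G0=(0+0>=2)=0 G1=(0+1>=1)=1 G2=G1|G0=0|0=0 -> 010
Cycle of length 2 starting at step 0 -> no fixed point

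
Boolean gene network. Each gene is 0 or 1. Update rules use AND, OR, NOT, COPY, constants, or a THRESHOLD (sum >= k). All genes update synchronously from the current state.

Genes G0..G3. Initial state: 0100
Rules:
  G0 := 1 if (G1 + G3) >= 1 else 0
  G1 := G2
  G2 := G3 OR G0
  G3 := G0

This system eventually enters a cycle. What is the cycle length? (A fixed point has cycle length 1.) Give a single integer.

Answer: 1

Derivation:
Step 0: 0100
Step 1: G0=(1+0>=1)=1 G1=G2=0 G2=G3|G0=0|0=0 G3=G0=0 -> 1000
Step 2: G0=(0+0>=1)=0 G1=G2=0 G2=G3|G0=0|1=1 G3=G0=1 -> 0011
Step 3: G0=(0+1>=1)=1 G1=G2=1 G2=G3|G0=1|0=1 G3=G0=0 -> 1110
Step 4: G0=(1+0>=1)=1 G1=G2=1 G2=G3|G0=0|1=1 G3=G0=1 -> 1111
Step 5: G0=(1+1>=1)=1 G1=G2=1 G2=G3|G0=1|1=1 G3=G0=1 -> 1111
State from step 5 equals state from step 4 -> cycle length 1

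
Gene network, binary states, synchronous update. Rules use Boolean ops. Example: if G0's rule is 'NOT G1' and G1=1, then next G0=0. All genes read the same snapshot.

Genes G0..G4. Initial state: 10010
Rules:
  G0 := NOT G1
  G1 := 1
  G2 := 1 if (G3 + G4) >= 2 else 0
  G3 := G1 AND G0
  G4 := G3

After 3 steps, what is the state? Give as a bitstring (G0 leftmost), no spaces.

Step 1: G0=NOT G1=NOT 0=1 G1=1(const) G2=(1+0>=2)=0 G3=G1&G0=0&1=0 G4=G3=1 -> 11001
Step 2: G0=NOT G1=NOT 1=0 G1=1(const) G2=(0+1>=2)=0 G3=G1&G0=1&1=1 G4=G3=0 -> 01010
Step 3: G0=NOT G1=NOT 1=0 G1=1(const) G2=(1+0>=2)=0 G3=G1&G0=1&0=0 G4=G3=1 -> 01001

01001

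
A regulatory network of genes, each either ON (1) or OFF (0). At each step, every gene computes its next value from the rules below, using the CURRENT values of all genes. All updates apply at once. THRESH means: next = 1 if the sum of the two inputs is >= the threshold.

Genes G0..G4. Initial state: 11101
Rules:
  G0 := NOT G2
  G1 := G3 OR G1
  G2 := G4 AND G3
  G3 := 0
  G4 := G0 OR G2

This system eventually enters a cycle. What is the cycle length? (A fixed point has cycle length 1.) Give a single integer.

Step 0: 11101
Step 1: G0=NOT G2=NOT 1=0 G1=G3|G1=0|1=1 G2=G4&G3=1&0=0 G3=0(const) G4=G0|G2=1|1=1 -> 01001
Step 2: G0=NOT G2=NOT 0=1 G1=G3|G1=0|1=1 G2=G4&G3=1&0=0 G3=0(const) G4=G0|G2=0|0=0 -> 11000
Step 3: G0=NOT G2=NOT 0=1 G1=G3|G1=0|1=1 G2=G4&G3=0&0=0 G3=0(const) G4=G0|G2=1|0=1 -> 11001
Step 4: G0=NOT G2=NOT 0=1 G1=G3|G1=0|1=1 G2=G4&G3=1&0=0 G3=0(const) G4=G0|G2=1|0=1 -> 11001
State from step 4 equals state from step 3 -> cycle length 1

Answer: 1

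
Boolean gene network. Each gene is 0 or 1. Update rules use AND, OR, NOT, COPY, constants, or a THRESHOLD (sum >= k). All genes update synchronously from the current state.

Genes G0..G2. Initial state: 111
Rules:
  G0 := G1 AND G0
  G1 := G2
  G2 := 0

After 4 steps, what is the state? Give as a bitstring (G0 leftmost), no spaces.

Step 1: G0=G1&G0=1&1=1 G1=G2=1 G2=0(const) -> 110
Step 2: G0=G1&G0=1&1=1 G1=G2=0 G2=0(const) -> 100
Step 3: G0=G1&G0=0&1=0 G1=G2=0 G2=0(const) -> 000
Step 4: G0=G1&G0=0&0=0 G1=G2=0 G2=0(const) -> 000

000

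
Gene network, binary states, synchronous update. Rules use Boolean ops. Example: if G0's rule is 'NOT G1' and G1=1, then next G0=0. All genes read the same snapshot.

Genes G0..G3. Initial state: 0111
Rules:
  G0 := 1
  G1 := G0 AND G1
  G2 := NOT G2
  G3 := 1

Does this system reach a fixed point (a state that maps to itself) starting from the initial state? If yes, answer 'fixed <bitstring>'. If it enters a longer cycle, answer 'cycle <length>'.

Step 0: 0111
Step 1: G0=1(const) G1=G0&G1=0&1=0 G2=NOT G2=NOT 1=0 G3=1(const) -> 1001
Step 2: G0=1(const) G1=G0&G1=1&0=0 G2=NOT G2=NOT 0=1 G3=1(const) -> 1011
Step 3: G0=1(const) G1=G0&G1=1&0=0 G2=NOT G2=NOT 1=0 G3=1(const) -> 1001
Cycle of length 2 starting at step 1 -> no fixed point

Answer: cycle 2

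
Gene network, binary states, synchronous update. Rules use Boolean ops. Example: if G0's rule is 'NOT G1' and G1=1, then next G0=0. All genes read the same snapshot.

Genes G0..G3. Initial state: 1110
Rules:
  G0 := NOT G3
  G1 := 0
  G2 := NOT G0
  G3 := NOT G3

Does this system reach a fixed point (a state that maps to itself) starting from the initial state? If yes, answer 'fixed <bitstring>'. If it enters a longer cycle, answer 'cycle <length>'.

Step 0: 1110
Step 1: G0=NOT G3=NOT 0=1 G1=0(const) G2=NOT G0=NOT 1=0 G3=NOT G3=NOT 0=1 -> 1001
Step 2: G0=NOT G3=NOT 1=0 G1=0(const) G2=NOT G0=NOT 1=0 G3=NOT G3=NOT 1=0 -> 0000
Step 3: G0=NOT G3=NOT 0=1 G1=0(const) G2=NOT G0=NOT 0=1 G3=NOT G3=NOT 0=1 -> 1011
Step 4: G0=NOT G3=NOT 1=0 G1=0(const) G2=NOT G0=NOT 1=0 G3=NOT G3=NOT 1=0 -> 0000
Cycle of length 2 starting at step 2 -> no fixed point

Answer: cycle 2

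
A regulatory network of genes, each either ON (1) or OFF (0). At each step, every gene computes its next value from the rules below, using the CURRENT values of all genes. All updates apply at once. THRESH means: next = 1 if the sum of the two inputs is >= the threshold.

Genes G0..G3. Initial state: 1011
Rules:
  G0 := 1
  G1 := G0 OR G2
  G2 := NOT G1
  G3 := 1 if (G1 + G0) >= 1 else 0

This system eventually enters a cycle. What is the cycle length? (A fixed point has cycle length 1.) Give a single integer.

Answer: 1

Derivation:
Step 0: 1011
Step 1: G0=1(const) G1=G0|G2=1|1=1 G2=NOT G1=NOT 0=1 G3=(0+1>=1)=1 -> 1111
Step 2: G0=1(const) G1=G0|G2=1|1=1 G2=NOT G1=NOT 1=0 G3=(1+1>=1)=1 -> 1101
Step 3: G0=1(const) G1=G0|G2=1|0=1 G2=NOT G1=NOT 1=0 G3=(1+1>=1)=1 -> 1101
State from step 3 equals state from step 2 -> cycle length 1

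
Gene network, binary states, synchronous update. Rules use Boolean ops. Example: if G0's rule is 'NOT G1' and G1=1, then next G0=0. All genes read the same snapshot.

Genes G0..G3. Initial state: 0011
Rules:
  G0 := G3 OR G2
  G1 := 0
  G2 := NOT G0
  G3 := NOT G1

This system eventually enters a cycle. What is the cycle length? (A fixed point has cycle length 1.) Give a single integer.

Answer: 1

Derivation:
Step 0: 0011
Step 1: G0=G3|G2=1|1=1 G1=0(const) G2=NOT G0=NOT 0=1 G3=NOT G1=NOT 0=1 -> 1011
Step 2: G0=G3|G2=1|1=1 G1=0(const) G2=NOT G0=NOT 1=0 G3=NOT G1=NOT 0=1 -> 1001
Step 3: G0=G3|G2=1|0=1 G1=0(const) G2=NOT G0=NOT 1=0 G3=NOT G1=NOT 0=1 -> 1001
State from step 3 equals state from step 2 -> cycle length 1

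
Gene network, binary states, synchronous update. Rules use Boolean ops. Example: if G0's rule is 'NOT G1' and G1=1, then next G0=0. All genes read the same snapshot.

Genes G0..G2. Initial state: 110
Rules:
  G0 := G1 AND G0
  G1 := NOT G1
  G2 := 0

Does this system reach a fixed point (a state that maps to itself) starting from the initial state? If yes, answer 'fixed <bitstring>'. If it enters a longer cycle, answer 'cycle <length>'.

Step 0: 110
Step 1: G0=G1&G0=1&1=1 G1=NOT G1=NOT 1=0 G2=0(const) -> 100
Step 2: G0=G1&G0=0&1=0 G1=NOT G1=NOT 0=1 G2=0(const) -> 010
Step 3: G0=G1&G0=1&0=0 G1=NOT G1=NOT 1=0 G2=0(const) -> 000
Step 4: G0=G1&G0=0&0=0 G1=NOT G1=NOT 0=1 G2=0(const) -> 010
Cycle of length 2 starting at step 2 -> no fixed point

Answer: cycle 2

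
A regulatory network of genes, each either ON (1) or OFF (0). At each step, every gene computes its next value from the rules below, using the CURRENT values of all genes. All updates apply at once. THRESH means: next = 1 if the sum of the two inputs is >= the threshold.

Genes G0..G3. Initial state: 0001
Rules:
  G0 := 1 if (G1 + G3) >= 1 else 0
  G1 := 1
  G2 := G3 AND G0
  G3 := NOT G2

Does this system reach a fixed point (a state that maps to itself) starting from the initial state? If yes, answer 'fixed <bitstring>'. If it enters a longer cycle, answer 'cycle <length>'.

Answer: cycle 4

Derivation:
Step 0: 0001
Step 1: G0=(0+1>=1)=1 G1=1(const) G2=G3&G0=1&0=0 G3=NOT G2=NOT 0=1 -> 1101
Step 2: G0=(1+1>=1)=1 G1=1(const) G2=G3&G0=1&1=1 G3=NOT G2=NOT 0=1 -> 1111
Step 3: G0=(1+1>=1)=1 G1=1(const) G2=G3&G0=1&1=1 G3=NOT G2=NOT 1=0 -> 1110
Step 4: G0=(1+0>=1)=1 G1=1(const) G2=G3&G0=0&1=0 G3=NOT G2=NOT 1=0 -> 1100
Step 5: G0=(1+0>=1)=1 G1=1(const) G2=G3&G0=0&1=0 G3=NOT G2=NOT 0=1 -> 1101
Cycle of length 4 starting at step 1 -> no fixed point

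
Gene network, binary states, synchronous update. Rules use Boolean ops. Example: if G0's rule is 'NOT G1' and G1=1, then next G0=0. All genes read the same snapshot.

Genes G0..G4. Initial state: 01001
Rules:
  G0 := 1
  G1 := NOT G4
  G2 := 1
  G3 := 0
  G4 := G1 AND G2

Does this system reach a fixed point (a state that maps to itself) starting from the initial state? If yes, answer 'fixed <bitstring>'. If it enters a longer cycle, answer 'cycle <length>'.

Step 0: 01001
Step 1: G0=1(const) G1=NOT G4=NOT 1=0 G2=1(const) G3=0(const) G4=G1&G2=1&0=0 -> 10100
Step 2: G0=1(const) G1=NOT G4=NOT 0=1 G2=1(const) G3=0(const) G4=G1&G2=0&1=0 -> 11100
Step 3: G0=1(const) G1=NOT G4=NOT 0=1 G2=1(const) G3=0(const) G4=G1&G2=1&1=1 -> 11101
Step 4: G0=1(const) G1=NOT G4=NOT 1=0 G2=1(const) G3=0(const) G4=G1&G2=1&1=1 -> 10101
Step 5: G0=1(const) G1=NOT G4=NOT 1=0 G2=1(const) G3=0(const) G4=G1&G2=0&1=0 -> 10100
Cycle of length 4 starting at step 1 -> no fixed point

Answer: cycle 4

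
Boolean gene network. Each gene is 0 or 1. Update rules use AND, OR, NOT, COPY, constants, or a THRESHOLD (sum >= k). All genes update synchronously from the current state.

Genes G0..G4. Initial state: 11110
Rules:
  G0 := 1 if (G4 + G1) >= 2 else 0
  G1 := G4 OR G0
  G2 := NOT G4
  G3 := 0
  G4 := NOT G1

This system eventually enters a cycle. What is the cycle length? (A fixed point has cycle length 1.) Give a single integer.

Step 0: 11110
Step 1: G0=(0+1>=2)=0 G1=G4|G0=0|1=1 G2=NOT G4=NOT 0=1 G3=0(const) G4=NOT G1=NOT 1=0 -> 01100
Step 2: G0=(0+1>=2)=0 G1=G4|G0=0|0=0 G2=NOT G4=NOT 0=1 G3=0(const) G4=NOT G1=NOT 1=0 -> 00100
Step 3: G0=(0+0>=2)=0 G1=G4|G0=0|0=0 G2=NOT G4=NOT 0=1 G3=0(const) G4=NOT G1=NOT 0=1 -> 00101
Step 4: G0=(1+0>=2)=0 G1=G4|G0=1|0=1 G2=NOT G4=NOT 1=0 G3=0(const) G4=NOT G1=NOT 0=1 -> 01001
Step 5: G0=(1+1>=2)=1 G1=G4|G0=1|0=1 G2=NOT G4=NOT 1=0 G3=0(const) G4=NOT G1=NOT 1=0 -> 11000
Step 6: G0=(0+1>=2)=0 G1=G4|G0=0|1=1 G2=NOT G4=NOT 0=1 G3=0(const) G4=NOT G1=NOT 1=0 -> 01100
State from step 6 equals state from step 1 -> cycle length 5

Answer: 5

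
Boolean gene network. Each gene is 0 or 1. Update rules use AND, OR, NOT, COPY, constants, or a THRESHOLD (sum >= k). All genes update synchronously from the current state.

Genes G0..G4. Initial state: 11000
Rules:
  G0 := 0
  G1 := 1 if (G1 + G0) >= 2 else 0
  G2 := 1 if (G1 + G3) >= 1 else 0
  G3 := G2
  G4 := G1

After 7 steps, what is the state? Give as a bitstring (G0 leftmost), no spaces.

Step 1: G0=0(const) G1=(1+1>=2)=1 G2=(1+0>=1)=1 G3=G2=0 G4=G1=1 -> 01101
Step 2: G0=0(const) G1=(1+0>=2)=0 G2=(1+0>=1)=1 G3=G2=1 G4=G1=1 -> 00111
Step 3: G0=0(const) G1=(0+0>=2)=0 G2=(0+1>=1)=1 G3=G2=1 G4=G1=0 -> 00110
Step 4: G0=0(const) G1=(0+0>=2)=0 G2=(0+1>=1)=1 G3=G2=1 G4=G1=0 -> 00110
Step 5: G0=0(const) G1=(0+0>=2)=0 G2=(0+1>=1)=1 G3=G2=1 G4=G1=0 -> 00110
Step 6: G0=0(const) G1=(0+0>=2)=0 G2=(0+1>=1)=1 G3=G2=1 G4=G1=0 -> 00110
Step 7: G0=0(const) G1=(0+0>=2)=0 G2=(0+1>=1)=1 G3=G2=1 G4=G1=0 -> 00110

00110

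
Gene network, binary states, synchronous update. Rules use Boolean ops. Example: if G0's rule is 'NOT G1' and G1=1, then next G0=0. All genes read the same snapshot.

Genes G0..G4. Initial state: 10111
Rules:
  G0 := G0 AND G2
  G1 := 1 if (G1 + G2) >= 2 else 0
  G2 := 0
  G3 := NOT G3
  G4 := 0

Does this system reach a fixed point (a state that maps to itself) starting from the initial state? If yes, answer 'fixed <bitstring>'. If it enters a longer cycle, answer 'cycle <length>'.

Answer: cycle 2

Derivation:
Step 0: 10111
Step 1: G0=G0&G2=1&1=1 G1=(0+1>=2)=0 G2=0(const) G3=NOT G3=NOT 1=0 G4=0(const) -> 10000
Step 2: G0=G0&G2=1&0=0 G1=(0+0>=2)=0 G2=0(const) G3=NOT G3=NOT 0=1 G4=0(const) -> 00010
Step 3: G0=G0&G2=0&0=0 G1=(0+0>=2)=0 G2=0(const) G3=NOT G3=NOT 1=0 G4=0(const) -> 00000
Step 4: G0=G0&G2=0&0=0 G1=(0+0>=2)=0 G2=0(const) G3=NOT G3=NOT 0=1 G4=0(const) -> 00010
Cycle of length 2 starting at step 2 -> no fixed point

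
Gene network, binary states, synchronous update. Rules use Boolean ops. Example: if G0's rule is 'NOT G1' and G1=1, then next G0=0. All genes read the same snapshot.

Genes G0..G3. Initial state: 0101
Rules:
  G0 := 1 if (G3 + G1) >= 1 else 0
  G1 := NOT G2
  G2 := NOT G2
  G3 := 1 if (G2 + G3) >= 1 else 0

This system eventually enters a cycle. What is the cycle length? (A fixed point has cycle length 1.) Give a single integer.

Answer: 2

Derivation:
Step 0: 0101
Step 1: G0=(1+1>=1)=1 G1=NOT G2=NOT 0=1 G2=NOT G2=NOT 0=1 G3=(0+1>=1)=1 -> 1111
Step 2: G0=(1+1>=1)=1 G1=NOT G2=NOT 1=0 G2=NOT G2=NOT 1=0 G3=(1+1>=1)=1 -> 1001
Step 3: G0=(1+0>=1)=1 G1=NOT G2=NOT 0=1 G2=NOT G2=NOT 0=1 G3=(0+1>=1)=1 -> 1111
State from step 3 equals state from step 1 -> cycle length 2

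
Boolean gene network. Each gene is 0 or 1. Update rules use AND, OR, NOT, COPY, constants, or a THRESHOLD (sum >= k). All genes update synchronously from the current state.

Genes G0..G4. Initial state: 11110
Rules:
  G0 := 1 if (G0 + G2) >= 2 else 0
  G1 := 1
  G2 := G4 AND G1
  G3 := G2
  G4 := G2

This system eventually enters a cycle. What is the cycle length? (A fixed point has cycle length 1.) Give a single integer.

Answer: 2

Derivation:
Step 0: 11110
Step 1: G0=(1+1>=2)=1 G1=1(const) G2=G4&G1=0&1=0 G3=G2=1 G4=G2=1 -> 11011
Step 2: G0=(1+0>=2)=0 G1=1(const) G2=G4&G1=1&1=1 G3=G2=0 G4=G2=0 -> 01100
Step 3: G0=(0+1>=2)=0 G1=1(const) G2=G4&G1=0&1=0 G3=G2=1 G4=G2=1 -> 01011
Step 4: G0=(0+0>=2)=0 G1=1(const) G2=G4&G1=1&1=1 G3=G2=0 G4=G2=0 -> 01100
State from step 4 equals state from step 2 -> cycle length 2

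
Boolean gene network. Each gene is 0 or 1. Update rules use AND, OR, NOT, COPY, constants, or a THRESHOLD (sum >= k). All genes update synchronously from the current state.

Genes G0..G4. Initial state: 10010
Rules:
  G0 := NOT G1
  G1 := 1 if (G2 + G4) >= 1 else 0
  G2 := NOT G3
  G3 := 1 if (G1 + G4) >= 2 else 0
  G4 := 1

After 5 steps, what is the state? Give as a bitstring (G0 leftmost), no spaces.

Step 1: G0=NOT G1=NOT 0=1 G1=(0+0>=1)=0 G2=NOT G3=NOT 1=0 G3=(0+0>=2)=0 G4=1(const) -> 10001
Step 2: G0=NOT G1=NOT 0=1 G1=(0+1>=1)=1 G2=NOT G3=NOT 0=1 G3=(0+1>=2)=0 G4=1(const) -> 11101
Step 3: G0=NOT G1=NOT 1=0 G1=(1+1>=1)=1 G2=NOT G3=NOT 0=1 G3=(1+1>=2)=1 G4=1(const) -> 01111
Step 4: G0=NOT G1=NOT 1=0 G1=(1+1>=1)=1 G2=NOT G3=NOT 1=0 G3=(1+1>=2)=1 G4=1(const) -> 01011
Step 5: G0=NOT G1=NOT 1=0 G1=(0+1>=1)=1 G2=NOT G3=NOT 1=0 G3=(1+1>=2)=1 G4=1(const) -> 01011

01011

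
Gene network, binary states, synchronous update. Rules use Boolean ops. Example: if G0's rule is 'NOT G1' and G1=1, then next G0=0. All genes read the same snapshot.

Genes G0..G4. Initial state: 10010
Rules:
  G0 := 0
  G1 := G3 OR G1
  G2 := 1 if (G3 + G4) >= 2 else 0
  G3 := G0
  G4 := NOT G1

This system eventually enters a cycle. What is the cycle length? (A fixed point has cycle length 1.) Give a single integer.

Step 0: 10010
Step 1: G0=0(const) G1=G3|G1=1|0=1 G2=(1+0>=2)=0 G3=G0=1 G4=NOT G1=NOT 0=1 -> 01011
Step 2: G0=0(const) G1=G3|G1=1|1=1 G2=(1+1>=2)=1 G3=G0=0 G4=NOT G1=NOT 1=0 -> 01100
Step 3: G0=0(const) G1=G3|G1=0|1=1 G2=(0+0>=2)=0 G3=G0=0 G4=NOT G1=NOT 1=0 -> 01000
Step 4: G0=0(const) G1=G3|G1=0|1=1 G2=(0+0>=2)=0 G3=G0=0 G4=NOT G1=NOT 1=0 -> 01000
State from step 4 equals state from step 3 -> cycle length 1

Answer: 1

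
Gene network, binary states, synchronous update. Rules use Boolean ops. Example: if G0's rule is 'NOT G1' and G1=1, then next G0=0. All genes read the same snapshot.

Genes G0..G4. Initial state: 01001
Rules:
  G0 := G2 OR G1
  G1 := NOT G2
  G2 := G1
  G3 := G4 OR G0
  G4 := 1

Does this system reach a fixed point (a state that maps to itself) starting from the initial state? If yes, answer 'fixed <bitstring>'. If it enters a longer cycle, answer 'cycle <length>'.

Answer: cycle 4

Derivation:
Step 0: 01001
Step 1: G0=G2|G1=0|1=1 G1=NOT G2=NOT 0=1 G2=G1=1 G3=G4|G0=1|0=1 G4=1(const) -> 11111
Step 2: G0=G2|G1=1|1=1 G1=NOT G2=NOT 1=0 G2=G1=1 G3=G4|G0=1|1=1 G4=1(const) -> 10111
Step 3: G0=G2|G1=1|0=1 G1=NOT G2=NOT 1=0 G2=G1=0 G3=G4|G0=1|1=1 G4=1(const) -> 10011
Step 4: G0=G2|G1=0|0=0 G1=NOT G2=NOT 0=1 G2=G1=0 G3=G4|G0=1|1=1 G4=1(const) -> 01011
Step 5: G0=G2|G1=0|1=1 G1=NOT G2=NOT 0=1 G2=G1=1 G3=G4|G0=1|0=1 G4=1(const) -> 11111
Cycle of length 4 starting at step 1 -> no fixed point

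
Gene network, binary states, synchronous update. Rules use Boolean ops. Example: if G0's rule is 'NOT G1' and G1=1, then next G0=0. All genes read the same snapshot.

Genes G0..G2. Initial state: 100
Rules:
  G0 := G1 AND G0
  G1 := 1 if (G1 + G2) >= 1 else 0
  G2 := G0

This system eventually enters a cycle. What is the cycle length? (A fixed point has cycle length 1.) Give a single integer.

Answer: 1

Derivation:
Step 0: 100
Step 1: G0=G1&G0=0&1=0 G1=(0+0>=1)=0 G2=G0=1 -> 001
Step 2: G0=G1&G0=0&0=0 G1=(0+1>=1)=1 G2=G0=0 -> 010
Step 3: G0=G1&G0=1&0=0 G1=(1+0>=1)=1 G2=G0=0 -> 010
State from step 3 equals state from step 2 -> cycle length 1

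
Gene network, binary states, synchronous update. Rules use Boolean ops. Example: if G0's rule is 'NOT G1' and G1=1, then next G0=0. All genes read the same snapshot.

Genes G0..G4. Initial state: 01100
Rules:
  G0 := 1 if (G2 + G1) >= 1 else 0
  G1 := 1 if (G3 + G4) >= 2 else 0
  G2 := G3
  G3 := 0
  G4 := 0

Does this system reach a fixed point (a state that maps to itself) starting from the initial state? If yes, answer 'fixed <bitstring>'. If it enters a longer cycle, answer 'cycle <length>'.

Answer: fixed 00000

Derivation:
Step 0: 01100
Step 1: G0=(1+1>=1)=1 G1=(0+0>=2)=0 G2=G3=0 G3=0(const) G4=0(const) -> 10000
Step 2: G0=(0+0>=1)=0 G1=(0+0>=2)=0 G2=G3=0 G3=0(const) G4=0(const) -> 00000
Step 3: G0=(0+0>=1)=0 G1=(0+0>=2)=0 G2=G3=0 G3=0(const) G4=0(const) -> 00000
Fixed point reached at step 2: 00000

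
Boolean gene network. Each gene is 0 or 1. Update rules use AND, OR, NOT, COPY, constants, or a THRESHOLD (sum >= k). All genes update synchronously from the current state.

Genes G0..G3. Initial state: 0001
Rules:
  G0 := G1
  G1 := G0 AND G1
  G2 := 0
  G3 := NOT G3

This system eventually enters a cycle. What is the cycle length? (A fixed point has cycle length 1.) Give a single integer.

Answer: 2

Derivation:
Step 0: 0001
Step 1: G0=G1=0 G1=G0&G1=0&0=0 G2=0(const) G3=NOT G3=NOT 1=0 -> 0000
Step 2: G0=G1=0 G1=G0&G1=0&0=0 G2=0(const) G3=NOT G3=NOT 0=1 -> 0001
State from step 2 equals state from step 0 -> cycle length 2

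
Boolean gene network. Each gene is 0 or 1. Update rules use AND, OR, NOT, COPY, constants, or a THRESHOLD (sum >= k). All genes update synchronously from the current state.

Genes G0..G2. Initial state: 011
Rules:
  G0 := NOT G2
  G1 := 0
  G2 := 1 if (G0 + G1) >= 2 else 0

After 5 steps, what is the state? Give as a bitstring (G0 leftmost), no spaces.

Step 1: G0=NOT G2=NOT 1=0 G1=0(const) G2=(0+1>=2)=0 -> 000
Step 2: G0=NOT G2=NOT 0=1 G1=0(const) G2=(0+0>=2)=0 -> 100
Step 3: G0=NOT G2=NOT 0=1 G1=0(const) G2=(1+0>=2)=0 -> 100
Step 4: G0=NOT G2=NOT 0=1 G1=0(const) G2=(1+0>=2)=0 -> 100
Step 5: G0=NOT G2=NOT 0=1 G1=0(const) G2=(1+0>=2)=0 -> 100

100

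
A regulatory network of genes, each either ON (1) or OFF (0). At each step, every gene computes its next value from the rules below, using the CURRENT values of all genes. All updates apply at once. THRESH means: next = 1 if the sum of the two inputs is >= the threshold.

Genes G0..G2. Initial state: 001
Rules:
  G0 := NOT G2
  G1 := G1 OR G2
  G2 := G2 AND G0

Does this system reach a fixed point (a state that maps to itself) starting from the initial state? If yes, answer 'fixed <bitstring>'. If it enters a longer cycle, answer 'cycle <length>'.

Step 0: 001
Step 1: G0=NOT G2=NOT 1=0 G1=G1|G2=0|1=1 G2=G2&G0=1&0=0 -> 010
Step 2: G0=NOT G2=NOT 0=1 G1=G1|G2=1|0=1 G2=G2&G0=0&0=0 -> 110
Step 3: G0=NOT G2=NOT 0=1 G1=G1|G2=1|0=1 G2=G2&G0=0&1=0 -> 110
Fixed point reached at step 2: 110

Answer: fixed 110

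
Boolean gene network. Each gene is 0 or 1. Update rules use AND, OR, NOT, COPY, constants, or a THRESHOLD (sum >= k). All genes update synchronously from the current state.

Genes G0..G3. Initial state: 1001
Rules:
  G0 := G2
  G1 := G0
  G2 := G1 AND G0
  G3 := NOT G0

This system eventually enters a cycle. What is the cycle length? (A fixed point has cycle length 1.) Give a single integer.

Step 0: 1001
Step 1: G0=G2=0 G1=G0=1 G2=G1&G0=0&1=0 G3=NOT G0=NOT 1=0 -> 0100
Step 2: G0=G2=0 G1=G0=0 G2=G1&G0=1&0=0 G3=NOT G0=NOT 0=1 -> 0001
Step 3: G0=G2=0 G1=G0=0 G2=G1&G0=0&0=0 G3=NOT G0=NOT 0=1 -> 0001
State from step 3 equals state from step 2 -> cycle length 1

Answer: 1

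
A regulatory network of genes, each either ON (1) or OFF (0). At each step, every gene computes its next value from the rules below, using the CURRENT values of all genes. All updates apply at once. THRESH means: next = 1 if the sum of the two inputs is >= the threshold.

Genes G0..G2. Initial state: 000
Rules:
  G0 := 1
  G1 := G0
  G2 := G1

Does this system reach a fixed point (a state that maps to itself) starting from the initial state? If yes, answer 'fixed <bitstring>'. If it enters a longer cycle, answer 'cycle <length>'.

Step 0: 000
Step 1: G0=1(const) G1=G0=0 G2=G1=0 -> 100
Step 2: G0=1(const) G1=G0=1 G2=G1=0 -> 110
Step 3: G0=1(const) G1=G0=1 G2=G1=1 -> 111
Step 4: G0=1(const) G1=G0=1 G2=G1=1 -> 111
Fixed point reached at step 3: 111

Answer: fixed 111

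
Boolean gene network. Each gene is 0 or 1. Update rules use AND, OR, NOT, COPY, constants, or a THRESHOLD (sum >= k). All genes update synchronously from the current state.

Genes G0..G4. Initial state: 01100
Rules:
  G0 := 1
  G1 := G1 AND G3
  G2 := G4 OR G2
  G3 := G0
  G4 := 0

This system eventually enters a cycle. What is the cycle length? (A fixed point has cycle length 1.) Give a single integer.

Answer: 1

Derivation:
Step 0: 01100
Step 1: G0=1(const) G1=G1&G3=1&0=0 G2=G4|G2=0|1=1 G3=G0=0 G4=0(const) -> 10100
Step 2: G0=1(const) G1=G1&G3=0&0=0 G2=G4|G2=0|1=1 G3=G0=1 G4=0(const) -> 10110
Step 3: G0=1(const) G1=G1&G3=0&1=0 G2=G4|G2=0|1=1 G3=G0=1 G4=0(const) -> 10110
State from step 3 equals state from step 2 -> cycle length 1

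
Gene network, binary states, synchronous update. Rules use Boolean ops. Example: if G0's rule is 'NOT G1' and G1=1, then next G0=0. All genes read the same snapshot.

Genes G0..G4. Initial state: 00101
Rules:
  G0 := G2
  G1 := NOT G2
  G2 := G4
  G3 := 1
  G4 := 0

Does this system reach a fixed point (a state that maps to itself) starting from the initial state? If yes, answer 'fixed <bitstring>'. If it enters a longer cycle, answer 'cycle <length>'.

Answer: fixed 01010

Derivation:
Step 0: 00101
Step 1: G0=G2=1 G1=NOT G2=NOT 1=0 G2=G4=1 G3=1(const) G4=0(const) -> 10110
Step 2: G0=G2=1 G1=NOT G2=NOT 1=0 G2=G4=0 G3=1(const) G4=0(const) -> 10010
Step 3: G0=G2=0 G1=NOT G2=NOT 0=1 G2=G4=0 G3=1(const) G4=0(const) -> 01010
Step 4: G0=G2=0 G1=NOT G2=NOT 0=1 G2=G4=0 G3=1(const) G4=0(const) -> 01010
Fixed point reached at step 3: 01010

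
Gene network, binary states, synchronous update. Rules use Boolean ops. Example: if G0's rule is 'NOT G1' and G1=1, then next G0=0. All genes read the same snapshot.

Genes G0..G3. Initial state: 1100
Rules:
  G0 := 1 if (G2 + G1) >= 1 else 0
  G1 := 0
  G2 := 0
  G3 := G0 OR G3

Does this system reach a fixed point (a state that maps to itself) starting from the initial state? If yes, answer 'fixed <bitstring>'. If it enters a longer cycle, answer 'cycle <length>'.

Step 0: 1100
Step 1: G0=(0+1>=1)=1 G1=0(const) G2=0(const) G3=G0|G3=1|0=1 -> 1001
Step 2: G0=(0+0>=1)=0 G1=0(const) G2=0(const) G3=G0|G3=1|1=1 -> 0001
Step 3: G0=(0+0>=1)=0 G1=0(const) G2=0(const) G3=G0|G3=0|1=1 -> 0001
Fixed point reached at step 2: 0001

Answer: fixed 0001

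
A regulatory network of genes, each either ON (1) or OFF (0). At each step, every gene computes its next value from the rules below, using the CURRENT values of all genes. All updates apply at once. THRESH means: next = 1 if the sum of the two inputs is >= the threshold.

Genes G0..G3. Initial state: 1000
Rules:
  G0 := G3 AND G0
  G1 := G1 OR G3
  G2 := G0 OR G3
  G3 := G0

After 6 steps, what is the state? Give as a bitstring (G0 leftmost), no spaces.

Step 1: G0=G3&G0=0&1=0 G1=G1|G3=0|0=0 G2=G0|G3=1|0=1 G3=G0=1 -> 0011
Step 2: G0=G3&G0=1&0=0 G1=G1|G3=0|1=1 G2=G0|G3=0|1=1 G3=G0=0 -> 0110
Step 3: G0=G3&G0=0&0=0 G1=G1|G3=1|0=1 G2=G0|G3=0|0=0 G3=G0=0 -> 0100
Step 4: G0=G3&G0=0&0=0 G1=G1|G3=1|0=1 G2=G0|G3=0|0=0 G3=G0=0 -> 0100
Step 5: G0=G3&G0=0&0=0 G1=G1|G3=1|0=1 G2=G0|G3=0|0=0 G3=G0=0 -> 0100
Step 6: G0=G3&G0=0&0=0 G1=G1|G3=1|0=1 G2=G0|G3=0|0=0 G3=G0=0 -> 0100

0100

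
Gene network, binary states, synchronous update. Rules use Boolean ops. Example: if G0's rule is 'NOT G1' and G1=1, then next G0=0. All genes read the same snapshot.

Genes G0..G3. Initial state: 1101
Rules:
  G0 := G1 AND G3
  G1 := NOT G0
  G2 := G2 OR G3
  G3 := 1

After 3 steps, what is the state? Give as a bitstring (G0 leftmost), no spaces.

Step 1: G0=G1&G3=1&1=1 G1=NOT G0=NOT 1=0 G2=G2|G3=0|1=1 G3=1(const) -> 1011
Step 2: G0=G1&G3=0&1=0 G1=NOT G0=NOT 1=0 G2=G2|G3=1|1=1 G3=1(const) -> 0011
Step 3: G0=G1&G3=0&1=0 G1=NOT G0=NOT 0=1 G2=G2|G3=1|1=1 G3=1(const) -> 0111

0111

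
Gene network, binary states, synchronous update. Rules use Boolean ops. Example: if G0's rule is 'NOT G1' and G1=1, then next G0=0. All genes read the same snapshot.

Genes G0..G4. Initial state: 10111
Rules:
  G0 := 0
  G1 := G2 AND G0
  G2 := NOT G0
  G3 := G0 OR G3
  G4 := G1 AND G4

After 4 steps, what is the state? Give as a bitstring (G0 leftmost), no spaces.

Step 1: G0=0(const) G1=G2&G0=1&1=1 G2=NOT G0=NOT 1=0 G3=G0|G3=1|1=1 G4=G1&G4=0&1=0 -> 01010
Step 2: G0=0(const) G1=G2&G0=0&0=0 G2=NOT G0=NOT 0=1 G3=G0|G3=0|1=1 G4=G1&G4=1&0=0 -> 00110
Step 3: G0=0(const) G1=G2&G0=1&0=0 G2=NOT G0=NOT 0=1 G3=G0|G3=0|1=1 G4=G1&G4=0&0=0 -> 00110
Step 4: G0=0(const) G1=G2&G0=1&0=0 G2=NOT G0=NOT 0=1 G3=G0|G3=0|1=1 G4=G1&G4=0&0=0 -> 00110

00110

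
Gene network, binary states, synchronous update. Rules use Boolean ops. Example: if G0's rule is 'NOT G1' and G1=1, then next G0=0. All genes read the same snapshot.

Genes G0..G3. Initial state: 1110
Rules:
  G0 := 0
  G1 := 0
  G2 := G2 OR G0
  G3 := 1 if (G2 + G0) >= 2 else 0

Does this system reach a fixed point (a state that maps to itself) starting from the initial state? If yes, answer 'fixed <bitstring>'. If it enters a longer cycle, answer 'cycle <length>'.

Answer: fixed 0010

Derivation:
Step 0: 1110
Step 1: G0=0(const) G1=0(const) G2=G2|G0=1|1=1 G3=(1+1>=2)=1 -> 0011
Step 2: G0=0(const) G1=0(const) G2=G2|G0=1|0=1 G3=(1+0>=2)=0 -> 0010
Step 3: G0=0(const) G1=0(const) G2=G2|G0=1|0=1 G3=(1+0>=2)=0 -> 0010
Fixed point reached at step 2: 0010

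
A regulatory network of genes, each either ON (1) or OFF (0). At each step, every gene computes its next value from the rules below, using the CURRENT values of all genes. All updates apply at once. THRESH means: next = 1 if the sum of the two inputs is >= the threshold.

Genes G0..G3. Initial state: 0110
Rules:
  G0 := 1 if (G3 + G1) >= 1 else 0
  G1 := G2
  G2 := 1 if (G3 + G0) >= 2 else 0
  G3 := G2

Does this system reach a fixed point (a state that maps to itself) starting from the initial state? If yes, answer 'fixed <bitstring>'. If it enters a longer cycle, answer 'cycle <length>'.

Step 0: 0110
Step 1: G0=(0+1>=1)=1 G1=G2=1 G2=(0+0>=2)=0 G3=G2=1 -> 1101
Step 2: G0=(1+1>=1)=1 G1=G2=0 G2=(1+1>=2)=1 G3=G2=0 -> 1010
Step 3: G0=(0+0>=1)=0 G1=G2=1 G2=(0+1>=2)=0 G3=G2=1 -> 0101
Step 4: G0=(1+1>=1)=1 G1=G2=0 G2=(1+0>=2)=0 G3=G2=0 -> 1000
Step 5: G0=(0+0>=1)=0 G1=G2=0 G2=(0+1>=2)=0 G3=G2=0 -> 0000
Step 6: G0=(0+0>=1)=0 G1=G2=0 G2=(0+0>=2)=0 G3=G2=0 -> 0000
Fixed point reached at step 5: 0000

Answer: fixed 0000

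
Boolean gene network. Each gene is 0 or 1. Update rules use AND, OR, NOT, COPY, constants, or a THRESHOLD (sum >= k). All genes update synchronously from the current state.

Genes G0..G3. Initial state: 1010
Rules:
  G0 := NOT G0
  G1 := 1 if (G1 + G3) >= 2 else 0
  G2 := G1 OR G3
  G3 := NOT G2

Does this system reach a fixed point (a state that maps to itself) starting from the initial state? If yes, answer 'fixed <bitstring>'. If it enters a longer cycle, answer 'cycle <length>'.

Step 0: 1010
Step 1: G0=NOT G0=NOT 1=0 G1=(0+0>=2)=0 G2=G1|G3=0|0=0 G3=NOT G2=NOT 1=0 -> 0000
Step 2: G0=NOT G0=NOT 0=1 G1=(0+0>=2)=0 G2=G1|G3=0|0=0 G3=NOT G2=NOT 0=1 -> 1001
Step 3: G0=NOT G0=NOT 1=0 G1=(0+1>=2)=0 G2=G1|G3=0|1=1 G3=NOT G2=NOT 0=1 -> 0011
Step 4: G0=NOT G0=NOT 0=1 G1=(0+1>=2)=0 G2=G1|G3=0|1=1 G3=NOT G2=NOT 1=0 -> 1010
Cycle of length 4 starting at step 0 -> no fixed point

Answer: cycle 4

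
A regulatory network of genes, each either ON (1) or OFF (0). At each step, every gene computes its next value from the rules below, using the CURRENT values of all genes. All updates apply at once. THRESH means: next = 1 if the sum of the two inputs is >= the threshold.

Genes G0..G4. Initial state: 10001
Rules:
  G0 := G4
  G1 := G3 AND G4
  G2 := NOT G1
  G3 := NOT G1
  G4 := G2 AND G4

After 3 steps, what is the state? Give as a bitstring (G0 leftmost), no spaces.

Step 1: G0=G4=1 G1=G3&G4=0&1=0 G2=NOT G1=NOT 0=1 G3=NOT G1=NOT 0=1 G4=G2&G4=0&1=0 -> 10110
Step 2: G0=G4=0 G1=G3&G4=1&0=0 G2=NOT G1=NOT 0=1 G3=NOT G1=NOT 0=1 G4=G2&G4=1&0=0 -> 00110
Step 3: G0=G4=0 G1=G3&G4=1&0=0 G2=NOT G1=NOT 0=1 G3=NOT G1=NOT 0=1 G4=G2&G4=1&0=0 -> 00110

00110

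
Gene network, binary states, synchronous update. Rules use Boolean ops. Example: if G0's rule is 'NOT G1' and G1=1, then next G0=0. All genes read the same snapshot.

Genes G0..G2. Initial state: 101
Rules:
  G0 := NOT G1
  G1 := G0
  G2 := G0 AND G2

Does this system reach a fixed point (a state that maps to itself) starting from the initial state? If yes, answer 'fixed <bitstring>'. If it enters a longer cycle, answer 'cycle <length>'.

Step 0: 101
Step 1: G0=NOT G1=NOT 0=1 G1=G0=1 G2=G0&G2=1&1=1 -> 111
Step 2: G0=NOT G1=NOT 1=0 G1=G0=1 G2=G0&G2=1&1=1 -> 011
Step 3: G0=NOT G1=NOT 1=0 G1=G0=0 G2=G0&G2=0&1=0 -> 000
Step 4: G0=NOT G1=NOT 0=1 G1=G0=0 G2=G0&G2=0&0=0 -> 100
Step 5: G0=NOT G1=NOT 0=1 G1=G0=1 G2=G0&G2=1&0=0 -> 110
Step 6: G0=NOT G1=NOT 1=0 G1=G0=1 G2=G0&G2=1&0=0 -> 010
Step 7: G0=NOT G1=NOT 1=0 G1=G0=0 G2=G0&G2=0&0=0 -> 000
Cycle of length 4 starting at step 3 -> no fixed point

Answer: cycle 4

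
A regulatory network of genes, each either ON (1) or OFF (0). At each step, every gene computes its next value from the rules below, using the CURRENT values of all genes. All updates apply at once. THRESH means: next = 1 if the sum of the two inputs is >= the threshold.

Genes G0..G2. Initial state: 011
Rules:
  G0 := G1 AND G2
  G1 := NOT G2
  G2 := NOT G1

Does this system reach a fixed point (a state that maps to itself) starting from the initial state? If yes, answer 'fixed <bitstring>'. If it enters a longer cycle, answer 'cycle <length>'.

Answer: cycle 2

Derivation:
Step 0: 011
Step 1: G0=G1&G2=1&1=1 G1=NOT G2=NOT 1=0 G2=NOT G1=NOT 1=0 -> 100
Step 2: G0=G1&G2=0&0=0 G1=NOT G2=NOT 0=1 G2=NOT G1=NOT 0=1 -> 011
Cycle of length 2 starting at step 0 -> no fixed point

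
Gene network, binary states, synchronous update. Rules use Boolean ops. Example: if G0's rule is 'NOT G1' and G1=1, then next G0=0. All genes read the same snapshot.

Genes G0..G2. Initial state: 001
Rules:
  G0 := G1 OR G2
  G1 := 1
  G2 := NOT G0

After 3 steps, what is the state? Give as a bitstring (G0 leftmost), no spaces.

Step 1: G0=G1|G2=0|1=1 G1=1(const) G2=NOT G0=NOT 0=1 -> 111
Step 2: G0=G1|G2=1|1=1 G1=1(const) G2=NOT G0=NOT 1=0 -> 110
Step 3: G0=G1|G2=1|0=1 G1=1(const) G2=NOT G0=NOT 1=0 -> 110

110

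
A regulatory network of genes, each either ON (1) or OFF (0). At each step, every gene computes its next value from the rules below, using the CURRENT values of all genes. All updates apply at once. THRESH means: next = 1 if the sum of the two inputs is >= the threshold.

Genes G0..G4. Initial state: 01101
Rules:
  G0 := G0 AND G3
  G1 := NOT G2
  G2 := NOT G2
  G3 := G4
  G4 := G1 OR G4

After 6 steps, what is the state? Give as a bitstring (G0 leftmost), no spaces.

Step 1: G0=G0&G3=0&0=0 G1=NOT G2=NOT 1=0 G2=NOT G2=NOT 1=0 G3=G4=1 G4=G1|G4=1|1=1 -> 00011
Step 2: G0=G0&G3=0&1=0 G1=NOT G2=NOT 0=1 G2=NOT G2=NOT 0=1 G3=G4=1 G4=G1|G4=0|1=1 -> 01111
Step 3: G0=G0&G3=0&1=0 G1=NOT G2=NOT 1=0 G2=NOT G2=NOT 1=0 G3=G4=1 G4=G1|G4=1|1=1 -> 00011
Step 4: G0=G0&G3=0&1=0 G1=NOT G2=NOT 0=1 G2=NOT G2=NOT 0=1 G3=G4=1 G4=G1|G4=0|1=1 -> 01111
Step 5: G0=G0&G3=0&1=0 G1=NOT G2=NOT 1=0 G2=NOT G2=NOT 1=0 G3=G4=1 G4=G1|G4=1|1=1 -> 00011
Step 6: G0=G0&G3=0&1=0 G1=NOT G2=NOT 0=1 G2=NOT G2=NOT 0=1 G3=G4=1 G4=G1|G4=0|1=1 -> 01111

01111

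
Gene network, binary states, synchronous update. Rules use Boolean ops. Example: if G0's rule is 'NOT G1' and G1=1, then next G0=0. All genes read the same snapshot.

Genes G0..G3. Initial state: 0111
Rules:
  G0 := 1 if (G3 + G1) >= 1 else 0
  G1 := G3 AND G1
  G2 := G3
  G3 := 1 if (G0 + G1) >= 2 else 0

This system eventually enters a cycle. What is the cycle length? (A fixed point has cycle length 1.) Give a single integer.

Step 0: 0111
Step 1: G0=(1+1>=1)=1 G1=G3&G1=1&1=1 G2=G3=1 G3=(0+1>=2)=0 -> 1110
Step 2: G0=(0+1>=1)=1 G1=G3&G1=0&1=0 G2=G3=0 G3=(1+1>=2)=1 -> 1001
Step 3: G0=(1+0>=1)=1 G1=G3&G1=1&0=0 G2=G3=1 G3=(1+0>=2)=0 -> 1010
Step 4: G0=(0+0>=1)=0 G1=G3&G1=0&0=0 G2=G3=0 G3=(1+0>=2)=0 -> 0000
Step 5: G0=(0+0>=1)=0 G1=G3&G1=0&0=0 G2=G3=0 G3=(0+0>=2)=0 -> 0000
State from step 5 equals state from step 4 -> cycle length 1

Answer: 1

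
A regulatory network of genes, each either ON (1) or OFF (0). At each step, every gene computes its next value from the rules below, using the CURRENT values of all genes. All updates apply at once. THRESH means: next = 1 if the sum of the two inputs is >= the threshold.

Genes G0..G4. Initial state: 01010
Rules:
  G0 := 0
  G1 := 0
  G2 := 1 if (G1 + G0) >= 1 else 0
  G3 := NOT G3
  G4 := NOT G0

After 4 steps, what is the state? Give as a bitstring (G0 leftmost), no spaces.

Step 1: G0=0(const) G1=0(const) G2=(1+0>=1)=1 G3=NOT G3=NOT 1=0 G4=NOT G0=NOT 0=1 -> 00101
Step 2: G0=0(const) G1=0(const) G2=(0+0>=1)=0 G3=NOT G3=NOT 0=1 G4=NOT G0=NOT 0=1 -> 00011
Step 3: G0=0(const) G1=0(const) G2=(0+0>=1)=0 G3=NOT G3=NOT 1=0 G4=NOT G0=NOT 0=1 -> 00001
Step 4: G0=0(const) G1=0(const) G2=(0+0>=1)=0 G3=NOT G3=NOT 0=1 G4=NOT G0=NOT 0=1 -> 00011

00011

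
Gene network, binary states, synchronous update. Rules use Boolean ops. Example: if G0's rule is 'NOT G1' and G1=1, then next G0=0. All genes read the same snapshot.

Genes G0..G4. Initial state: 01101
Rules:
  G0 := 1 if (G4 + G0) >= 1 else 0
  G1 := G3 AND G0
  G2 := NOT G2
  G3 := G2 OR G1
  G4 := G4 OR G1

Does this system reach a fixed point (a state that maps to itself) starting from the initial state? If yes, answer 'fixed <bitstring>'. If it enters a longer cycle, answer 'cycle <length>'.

Answer: cycle 2

Derivation:
Step 0: 01101
Step 1: G0=(1+0>=1)=1 G1=G3&G0=0&0=0 G2=NOT G2=NOT 1=0 G3=G2|G1=1|1=1 G4=G4|G1=1|1=1 -> 10011
Step 2: G0=(1+1>=1)=1 G1=G3&G0=1&1=1 G2=NOT G2=NOT 0=1 G3=G2|G1=0|0=0 G4=G4|G1=1|0=1 -> 11101
Step 3: G0=(1+1>=1)=1 G1=G3&G0=0&1=0 G2=NOT G2=NOT 1=0 G3=G2|G1=1|1=1 G4=G4|G1=1|1=1 -> 10011
Cycle of length 2 starting at step 1 -> no fixed point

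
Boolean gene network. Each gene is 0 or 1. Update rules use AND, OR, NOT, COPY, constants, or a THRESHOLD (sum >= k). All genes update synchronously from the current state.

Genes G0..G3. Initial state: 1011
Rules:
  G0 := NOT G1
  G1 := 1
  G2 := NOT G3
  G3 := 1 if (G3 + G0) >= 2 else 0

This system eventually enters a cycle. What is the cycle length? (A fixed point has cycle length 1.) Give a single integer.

Step 0: 1011
Step 1: G0=NOT G1=NOT 0=1 G1=1(const) G2=NOT G3=NOT 1=0 G3=(1+1>=2)=1 -> 1101
Step 2: G0=NOT G1=NOT 1=0 G1=1(const) G2=NOT G3=NOT 1=0 G3=(1+1>=2)=1 -> 0101
Step 3: G0=NOT G1=NOT 1=0 G1=1(const) G2=NOT G3=NOT 1=0 G3=(1+0>=2)=0 -> 0100
Step 4: G0=NOT G1=NOT 1=0 G1=1(const) G2=NOT G3=NOT 0=1 G3=(0+0>=2)=0 -> 0110
Step 5: G0=NOT G1=NOT 1=0 G1=1(const) G2=NOT G3=NOT 0=1 G3=(0+0>=2)=0 -> 0110
State from step 5 equals state from step 4 -> cycle length 1

Answer: 1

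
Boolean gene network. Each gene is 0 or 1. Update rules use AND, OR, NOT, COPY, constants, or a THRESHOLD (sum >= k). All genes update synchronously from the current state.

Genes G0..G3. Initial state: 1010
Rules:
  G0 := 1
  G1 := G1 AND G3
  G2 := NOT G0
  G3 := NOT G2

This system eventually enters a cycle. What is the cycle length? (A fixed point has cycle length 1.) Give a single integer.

Answer: 1

Derivation:
Step 0: 1010
Step 1: G0=1(const) G1=G1&G3=0&0=0 G2=NOT G0=NOT 1=0 G3=NOT G2=NOT 1=0 -> 1000
Step 2: G0=1(const) G1=G1&G3=0&0=0 G2=NOT G0=NOT 1=0 G3=NOT G2=NOT 0=1 -> 1001
Step 3: G0=1(const) G1=G1&G3=0&1=0 G2=NOT G0=NOT 1=0 G3=NOT G2=NOT 0=1 -> 1001
State from step 3 equals state from step 2 -> cycle length 1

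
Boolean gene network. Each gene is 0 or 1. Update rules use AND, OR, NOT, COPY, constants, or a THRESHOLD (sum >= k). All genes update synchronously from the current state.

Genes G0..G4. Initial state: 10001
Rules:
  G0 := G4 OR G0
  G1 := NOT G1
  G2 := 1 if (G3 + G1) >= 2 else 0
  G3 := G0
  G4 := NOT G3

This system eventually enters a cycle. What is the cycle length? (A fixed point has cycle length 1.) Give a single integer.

Step 0: 10001
Step 1: G0=G4|G0=1|1=1 G1=NOT G1=NOT 0=1 G2=(0+0>=2)=0 G3=G0=1 G4=NOT G3=NOT 0=1 -> 11011
Step 2: G0=G4|G0=1|1=1 G1=NOT G1=NOT 1=0 G2=(1+1>=2)=1 G3=G0=1 G4=NOT G3=NOT 1=0 -> 10110
Step 3: G0=G4|G0=0|1=1 G1=NOT G1=NOT 0=1 G2=(1+0>=2)=0 G3=G0=1 G4=NOT G3=NOT 1=0 -> 11010
Step 4: G0=G4|G0=0|1=1 G1=NOT G1=NOT 1=0 G2=(1+1>=2)=1 G3=G0=1 G4=NOT G3=NOT 1=0 -> 10110
State from step 4 equals state from step 2 -> cycle length 2

Answer: 2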